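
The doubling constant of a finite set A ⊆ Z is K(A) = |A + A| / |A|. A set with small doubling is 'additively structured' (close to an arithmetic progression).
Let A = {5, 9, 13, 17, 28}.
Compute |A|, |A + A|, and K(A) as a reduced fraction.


|A| = 5.
Compute A + A by enumerating all 25 pairs.
A + A = {10, 14, 18, 22, 26, 30, 33, 34, 37, 41, 45, 56}, so |A + A| = 12.
K = |A + A| / |A| = 12/5 (already in lowest terms) ≈ 2.4000.
Reference: AP of size 5 gives K = 9/5 ≈ 1.8000; a fully generic set of size 5 gives K ≈ 3.0000.

|A| = 5, |A + A| = 12, K = 12/5.


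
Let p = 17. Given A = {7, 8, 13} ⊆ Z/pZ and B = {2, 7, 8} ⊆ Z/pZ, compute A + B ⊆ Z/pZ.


Work in Z/17Z: reduce every sum a + b modulo 17.
Enumerate all 9 pairs:
a = 7: 7+2=9, 7+7=14, 7+8=15
a = 8: 8+2=10, 8+7=15, 8+8=16
a = 13: 13+2=15, 13+7=3, 13+8=4
Distinct residues collected: {3, 4, 9, 10, 14, 15, 16}
|A + B| = 7 (out of 17 total residues).

A + B = {3, 4, 9, 10, 14, 15, 16}


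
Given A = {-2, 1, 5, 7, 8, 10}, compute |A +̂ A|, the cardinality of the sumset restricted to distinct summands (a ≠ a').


Restricted sumset: A +̂ A = {a + a' : a ∈ A, a' ∈ A, a ≠ a'}.
Equivalently, take A + A and drop any sum 2a that is achievable ONLY as a + a for a ∈ A (i.e. sums representable only with equal summands).
Enumerate pairs (a, a') with a < a' (symmetric, so each unordered pair gives one sum; this covers all a ≠ a'):
  -2 + 1 = -1
  -2 + 5 = 3
  -2 + 7 = 5
  -2 + 8 = 6
  -2 + 10 = 8
  1 + 5 = 6
  1 + 7 = 8
  1 + 8 = 9
  1 + 10 = 11
  5 + 7 = 12
  5 + 8 = 13
  5 + 10 = 15
  7 + 8 = 15
  7 + 10 = 17
  8 + 10 = 18
Collected distinct sums: {-1, 3, 5, 6, 8, 9, 11, 12, 13, 15, 17, 18}
|A +̂ A| = 12
(Reference bound: |A +̂ A| ≥ 2|A| - 3 for |A| ≥ 2, with |A| = 6 giving ≥ 9.)

|A +̂ A| = 12


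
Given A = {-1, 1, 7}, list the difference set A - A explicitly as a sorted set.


A - A = {a - a' : a, a' ∈ A}.
Compute a - a' for each ordered pair (a, a'):
a = -1: -1--1=0, -1-1=-2, -1-7=-8
a = 1: 1--1=2, 1-1=0, 1-7=-6
a = 7: 7--1=8, 7-1=6, 7-7=0
Collecting distinct values (and noting 0 appears from a-a):
A - A = {-8, -6, -2, 0, 2, 6, 8}
|A - A| = 7

A - A = {-8, -6, -2, 0, 2, 6, 8}


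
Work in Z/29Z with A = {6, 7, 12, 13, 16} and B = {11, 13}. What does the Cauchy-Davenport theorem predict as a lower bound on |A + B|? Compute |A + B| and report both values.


Cauchy-Davenport: |A + B| ≥ min(p, |A| + |B| - 1) for A, B nonempty in Z/pZ.
|A| = 5, |B| = 2, p = 29.
CD lower bound = min(29, 5 + 2 - 1) = min(29, 6) = 6.
Compute A + B mod 29 directly:
a = 6: 6+11=17, 6+13=19
a = 7: 7+11=18, 7+13=20
a = 12: 12+11=23, 12+13=25
a = 13: 13+11=24, 13+13=26
a = 16: 16+11=27, 16+13=0
A + B = {0, 17, 18, 19, 20, 23, 24, 25, 26, 27}, so |A + B| = 10.
Verify: 10 ≥ 6? Yes ✓.

CD lower bound = 6, actual |A + B| = 10.


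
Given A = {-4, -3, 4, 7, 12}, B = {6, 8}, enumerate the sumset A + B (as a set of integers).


A + B = {a + b : a ∈ A, b ∈ B}.
Enumerate all |A|·|B| = 5·2 = 10 pairs (a, b) and collect distinct sums.
a = -4: -4+6=2, -4+8=4
a = -3: -3+6=3, -3+8=5
a = 4: 4+6=10, 4+8=12
a = 7: 7+6=13, 7+8=15
a = 12: 12+6=18, 12+8=20
Collecting distinct sums: A + B = {2, 3, 4, 5, 10, 12, 13, 15, 18, 20}
|A + B| = 10

A + B = {2, 3, 4, 5, 10, 12, 13, 15, 18, 20}


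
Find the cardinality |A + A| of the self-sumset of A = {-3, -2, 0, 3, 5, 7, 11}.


A + A = {a + a' : a, a' ∈ A}; |A| = 7.
General bounds: 2|A| - 1 ≤ |A + A| ≤ |A|(|A|+1)/2, i.e. 13 ≤ |A + A| ≤ 28.
Lower bound 2|A|-1 is attained iff A is an arithmetic progression.
Enumerate sums a + a' for a ≤ a' (symmetric, so this suffices):
a = -3: -3+-3=-6, -3+-2=-5, -3+0=-3, -3+3=0, -3+5=2, -3+7=4, -3+11=8
a = -2: -2+-2=-4, -2+0=-2, -2+3=1, -2+5=3, -2+7=5, -2+11=9
a = 0: 0+0=0, 0+3=3, 0+5=5, 0+7=7, 0+11=11
a = 3: 3+3=6, 3+5=8, 3+7=10, 3+11=14
a = 5: 5+5=10, 5+7=12, 5+11=16
a = 7: 7+7=14, 7+11=18
a = 11: 11+11=22
Distinct sums: {-6, -5, -4, -3, -2, 0, 1, 2, 3, 4, 5, 6, 7, 8, 9, 10, 11, 12, 14, 16, 18, 22}
|A + A| = 22

|A + A| = 22


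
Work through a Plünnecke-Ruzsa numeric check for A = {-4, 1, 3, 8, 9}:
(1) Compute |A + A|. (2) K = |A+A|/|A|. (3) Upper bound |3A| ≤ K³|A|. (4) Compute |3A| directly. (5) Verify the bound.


|A| = 5.
Step 1: Compute A + A by enumerating all 25 pairs.
A + A = {-8, -3, -1, 2, 4, 5, 6, 9, 10, 11, 12, 16, 17, 18}, so |A + A| = 14.
Step 2: Doubling constant K = |A + A|/|A| = 14/5 = 14/5 ≈ 2.8000.
Step 3: Plünnecke-Ruzsa gives |3A| ≤ K³·|A| = (2.8000)³ · 5 ≈ 109.7600.
Step 4: Compute 3A = A + A + A directly by enumerating all triples (a,b,c) ∈ A³; |3A| = 28.
Step 5: Check 28 ≤ 109.7600? Yes ✓.

K = 14/5, Plünnecke-Ruzsa bound K³|A| ≈ 109.7600, |3A| = 28, inequality holds.


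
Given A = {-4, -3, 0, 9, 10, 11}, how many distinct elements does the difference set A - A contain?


A - A = {a - a' : a, a' ∈ A}; |A| = 6.
Bounds: 2|A|-1 ≤ |A - A| ≤ |A|² - |A| + 1, i.e. 11 ≤ |A - A| ≤ 31.
Note: 0 ∈ A - A always (from a - a). The set is symmetric: if d ∈ A - A then -d ∈ A - A.
Enumerate nonzero differences d = a - a' with a > a' (then include -d):
Positive differences: {1, 2, 3, 4, 9, 10, 11, 12, 13, 14, 15}
Full difference set: {0} ∪ (positive diffs) ∪ (negative diffs).
|A - A| = 1 + 2·11 = 23 (matches direct enumeration: 23).

|A - A| = 23


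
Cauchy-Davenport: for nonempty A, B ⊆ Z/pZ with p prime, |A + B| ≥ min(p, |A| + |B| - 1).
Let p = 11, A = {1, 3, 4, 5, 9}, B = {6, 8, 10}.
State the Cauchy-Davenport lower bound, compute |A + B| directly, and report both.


Cauchy-Davenport: |A + B| ≥ min(p, |A| + |B| - 1) for A, B nonempty in Z/pZ.
|A| = 5, |B| = 3, p = 11.
CD lower bound = min(11, 5 + 3 - 1) = min(11, 7) = 7.
Compute A + B mod 11 directly:
a = 1: 1+6=7, 1+8=9, 1+10=0
a = 3: 3+6=9, 3+8=0, 3+10=2
a = 4: 4+6=10, 4+8=1, 4+10=3
a = 5: 5+6=0, 5+8=2, 5+10=4
a = 9: 9+6=4, 9+8=6, 9+10=8
A + B = {0, 1, 2, 3, 4, 6, 7, 8, 9, 10}, so |A + B| = 10.
Verify: 10 ≥ 7? Yes ✓.

CD lower bound = 7, actual |A + B| = 10.


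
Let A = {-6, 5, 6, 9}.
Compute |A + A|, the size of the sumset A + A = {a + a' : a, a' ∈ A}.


A + A = {a + a' : a, a' ∈ A}; |A| = 4.
General bounds: 2|A| - 1 ≤ |A + A| ≤ |A|(|A|+1)/2, i.e. 7 ≤ |A + A| ≤ 10.
Lower bound 2|A|-1 is attained iff A is an arithmetic progression.
Enumerate sums a + a' for a ≤ a' (symmetric, so this suffices):
a = -6: -6+-6=-12, -6+5=-1, -6+6=0, -6+9=3
a = 5: 5+5=10, 5+6=11, 5+9=14
a = 6: 6+6=12, 6+9=15
a = 9: 9+9=18
Distinct sums: {-12, -1, 0, 3, 10, 11, 12, 14, 15, 18}
|A + A| = 10

|A + A| = 10


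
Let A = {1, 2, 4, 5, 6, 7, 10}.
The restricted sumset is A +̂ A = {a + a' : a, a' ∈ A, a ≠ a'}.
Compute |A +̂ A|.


Restricted sumset: A +̂ A = {a + a' : a ∈ A, a' ∈ A, a ≠ a'}.
Equivalently, take A + A and drop any sum 2a that is achievable ONLY as a + a for a ∈ A (i.e. sums representable only with equal summands).
Enumerate pairs (a, a') with a < a' (symmetric, so each unordered pair gives one sum; this covers all a ≠ a'):
  1 + 2 = 3
  1 + 4 = 5
  1 + 5 = 6
  1 + 6 = 7
  1 + 7 = 8
  1 + 10 = 11
  2 + 4 = 6
  2 + 5 = 7
  2 + 6 = 8
  2 + 7 = 9
  2 + 10 = 12
  4 + 5 = 9
  4 + 6 = 10
  4 + 7 = 11
  4 + 10 = 14
  5 + 6 = 11
  5 + 7 = 12
  5 + 10 = 15
  6 + 7 = 13
  6 + 10 = 16
  7 + 10 = 17
Collected distinct sums: {3, 5, 6, 7, 8, 9, 10, 11, 12, 13, 14, 15, 16, 17}
|A +̂ A| = 14
(Reference bound: |A +̂ A| ≥ 2|A| - 3 for |A| ≥ 2, with |A| = 7 giving ≥ 11.)

|A +̂ A| = 14


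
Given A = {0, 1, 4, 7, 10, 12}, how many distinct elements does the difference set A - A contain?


A - A = {a - a' : a, a' ∈ A}; |A| = 6.
Bounds: 2|A|-1 ≤ |A - A| ≤ |A|² - |A| + 1, i.e. 11 ≤ |A - A| ≤ 31.
Note: 0 ∈ A - A always (from a - a). The set is symmetric: if d ∈ A - A then -d ∈ A - A.
Enumerate nonzero differences d = a - a' with a > a' (then include -d):
Positive differences: {1, 2, 3, 4, 5, 6, 7, 8, 9, 10, 11, 12}
Full difference set: {0} ∪ (positive diffs) ∪ (negative diffs).
|A - A| = 1 + 2·12 = 25 (matches direct enumeration: 25).

|A - A| = 25


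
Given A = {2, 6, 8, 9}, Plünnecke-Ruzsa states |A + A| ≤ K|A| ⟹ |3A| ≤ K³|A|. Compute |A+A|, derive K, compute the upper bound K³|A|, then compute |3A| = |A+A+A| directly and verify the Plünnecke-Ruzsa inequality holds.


|A| = 4.
Step 1: Compute A + A by enumerating all 16 pairs.
A + A = {4, 8, 10, 11, 12, 14, 15, 16, 17, 18}, so |A + A| = 10.
Step 2: Doubling constant K = |A + A|/|A| = 10/4 = 10/4 ≈ 2.5000.
Step 3: Plünnecke-Ruzsa gives |3A| ≤ K³·|A| = (2.5000)³ · 4 ≈ 62.5000.
Step 4: Compute 3A = A + A + A directly by enumerating all triples (a,b,c) ∈ A³; |3A| = 17.
Step 5: Check 17 ≤ 62.5000? Yes ✓.

K = 10/4, Plünnecke-Ruzsa bound K³|A| ≈ 62.5000, |3A| = 17, inequality holds.


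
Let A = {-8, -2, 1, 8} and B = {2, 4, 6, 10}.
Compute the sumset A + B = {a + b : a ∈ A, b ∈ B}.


A + B = {a + b : a ∈ A, b ∈ B}.
Enumerate all |A|·|B| = 4·4 = 16 pairs (a, b) and collect distinct sums.
a = -8: -8+2=-6, -8+4=-4, -8+6=-2, -8+10=2
a = -2: -2+2=0, -2+4=2, -2+6=4, -2+10=8
a = 1: 1+2=3, 1+4=5, 1+6=7, 1+10=11
a = 8: 8+2=10, 8+4=12, 8+6=14, 8+10=18
Collecting distinct sums: A + B = {-6, -4, -2, 0, 2, 3, 4, 5, 7, 8, 10, 11, 12, 14, 18}
|A + B| = 15

A + B = {-6, -4, -2, 0, 2, 3, 4, 5, 7, 8, 10, 11, 12, 14, 18}


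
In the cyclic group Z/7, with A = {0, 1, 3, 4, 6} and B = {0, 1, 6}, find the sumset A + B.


Work in Z/7Z: reduce every sum a + b modulo 7.
Enumerate all 15 pairs:
a = 0: 0+0=0, 0+1=1, 0+6=6
a = 1: 1+0=1, 1+1=2, 1+6=0
a = 3: 3+0=3, 3+1=4, 3+6=2
a = 4: 4+0=4, 4+1=5, 4+6=3
a = 6: 6+0=6, 6+1=0, 6+6=5
Distinct residues collected: {0, 1, 2, 3, 4, 5, 6}
|A + B| = 7 (out of 7 total residues).

A + B = {0, 1, 2, 3, 4, 5, 6}


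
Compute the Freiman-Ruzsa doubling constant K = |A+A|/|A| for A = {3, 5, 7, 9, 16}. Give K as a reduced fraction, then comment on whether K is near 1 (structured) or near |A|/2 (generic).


|A| = 5.
Compute A + A by enumerating all 25 pairs.
A + A = {6, 8, 10, 12, 14, 16, 18, 19, 21, 23, 25, 32}, so |A + A| = 12.
K = |A + A| / |A| = 12/5 (already in lowest terms) ≈ 2.4000.
Reference: AP of size 5 gives K = 9/5 ≈ 1.8000; a fully generic set of size 5 gives K ≈ 3.0000.

|A| = 5, |A + A| = 12, K = 12/5.


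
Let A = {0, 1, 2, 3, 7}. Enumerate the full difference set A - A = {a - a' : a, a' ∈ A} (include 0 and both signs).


A - A = {a - a' : a, a' ∈ A}.
Compute a - a' for each ordered pair (a, a'):
a = 0: 0-0=0, 0-1=-1, 0-2=-2, 0-3=-3, 0-7=-7
a = 1: 1-0=1, 1-1=0, 1-2=-1, 1-3=-2, 1-7=-6
a = 2: 2-0=2, 2-1=1, 2-2=0, 2-3=-1, 2-7=-5
a = 3: 3-0=3, 3-1=2, 3-2=1, 3-3=0, 3-7=-4
a = 7: 7-0=7, 7-1=6, 7-2=5, 7-3=4, 7-7=0
Collecting distinct values (and noting 0 appears from a-a):
A - A = {-7, -6, -5, -4, -3, -2, -1, 0, 1, 2, 3, 4, 5, 6, 7}
|A - A| = 15

A - A = {-7, -6, -5, -4, -3, -2, -1, 0, 1, 2, 3, 4, 5, 6, 7}


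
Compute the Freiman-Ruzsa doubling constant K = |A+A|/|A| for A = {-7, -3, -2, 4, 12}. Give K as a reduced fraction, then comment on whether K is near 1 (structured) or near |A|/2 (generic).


|A| = 5.
Compute A + A by enumerating all 25 pairs.
A + A = {-14, -10, -9, -6, -5, -4, -3, 1, 2, 5, 8, 9, 10, 16, 24}, so |A + A| = 15.
K = |A + A| / |A| = 15/5 = 3/1 ≈ 3.0000.
Reference: AP of size 5 gives K = 9/5 ≈ 1.8000; a fully generic set of size 5 gives K ≈ 3.0000.

|A| = 5, |A + A| = 15, K = 15/5 = 3/1.


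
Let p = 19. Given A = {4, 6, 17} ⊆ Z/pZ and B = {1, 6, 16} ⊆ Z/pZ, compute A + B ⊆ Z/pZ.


Work in Z/19Z: reduce every sum a + b modulo 19.
Enumerate all 9 pairs:
a = 4: 4+1=5, 4+6=10, 4+16=1
a = 6: 6+1=7, 6+6=12, 6+16=3
a = 17: 17+1=18, 17+6=4, 17+16=14
Distinct residues collected: {1, 3, 4, 5, 7, 10, 12, 14, 18}
|A + B| = 9 (out of 19 total residues).

A + B = {1, 3, 4, 5, 7, 10, 12, 14, 18}


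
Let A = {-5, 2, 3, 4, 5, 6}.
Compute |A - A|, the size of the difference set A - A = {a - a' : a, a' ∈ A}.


A - A = {a - a' : a, a' ∈ A}; |A| = 6.
Bounds: 2|A|-1 ≤ |A - A| ≤ |A|² - |A| + 1, i.e. 11 ≤ |A - A| ≤ 31.
Note: 0 ∈ A - A always (from a - a). The set is symmetric: if d ∈ A - A then -d ∈ A - A.
Enumerate nonzero differences d = a - a' with a > a' (then include -d):
Positive differences: {1, 2, 3, 4, 7, 8, 9, 10, 11}
Full difference set: {0} ∪ (positive diffs) ∪ (negative diffs).
|A - A| = 1 + 2·9 = 19 (matches direct enumeration: 19).

|A - A| = 19


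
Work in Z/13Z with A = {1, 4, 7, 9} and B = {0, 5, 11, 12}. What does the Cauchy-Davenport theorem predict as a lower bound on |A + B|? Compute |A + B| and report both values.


Cauchy-Davenport: |A + B| ≥ min(p, |A| + |B| - 1) for A, B nonempty in Z/pZ.
|A| = 4, |B| = 4, p = 13.
CD lower bound = min(13, 4 + 4 - 1) = min(13, 7) = 7.
Compute A + B mod 13 directly:
a = 1: 1+0=1, 1+5=6, 1+11=12, 1+12=0
a = 4: 4+0=4, 4+5=9, 4+11=2, 4+12=3
a = 7: 7+0=7, 7+5=12, 7+11=5, 7+12=6
a = 9: 9+0=9, 9+5=1, 9+11=7, 9+12=8
A + B = {0, 1, 2, 3, 4, 5, 6, 7, 8, 9, 12}, so |A + B| = 11.
Verify: 11 ≥ 7? Yes ✓.

CD lower bound = 7, actual |A + B| = 11.


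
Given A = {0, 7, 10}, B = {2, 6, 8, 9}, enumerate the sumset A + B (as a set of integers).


A + B = {a + b : a ∈ A, b ∈ B}.
Enumerate all |A|·|B| = 3·4 = 12 pairs (a, b) and collect distinct sums.
a = 0: 0+2=2, 0+6=6, 0+8=8, 0+9=9
a = 7: 7+2=9, 7+6=13, 7+8=15, 7+9=16
a = 10: 10+2=12, 10+6=16, 10+8=18, 10+9=19
Collecting distinct sums: A + B = {2, 6, 8, 9, 12, 13, 15, 16, 18, 19}
|A + B| = 10

A + B = {2, 6, 8, 9, 12, 13, 15, 16, 18, 19}


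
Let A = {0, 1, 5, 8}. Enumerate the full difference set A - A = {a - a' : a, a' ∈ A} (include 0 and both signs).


A - A = {a - a' : a, a' ∈ A}.
Compute a - a' for each ordered pair (a, a'):
a = 0: 0-0=0, 0-1=-1, 0-5=-5, 0-8=-8
a = 1: 1-0=1, 1-1=0, 1-5=-4, 1-8=-7
a = 5: 5-0=5, 5-1=4, 5-5=0, 5-8=-3
a = 8: 8-0=8, 8-1=7, 8-5=3, 8-8=0
Collecting distinct values (and noting 0 appears from a-a):
A - A = {-8, -7, -5, -4, -3, -1, 0, 1, 3, 4, 5, 7, 8}
|A - A| = 13

A - A = {-8, -7, -5, -4, -3, -1, 0, 1, 3, 4, 5, 7, 8}


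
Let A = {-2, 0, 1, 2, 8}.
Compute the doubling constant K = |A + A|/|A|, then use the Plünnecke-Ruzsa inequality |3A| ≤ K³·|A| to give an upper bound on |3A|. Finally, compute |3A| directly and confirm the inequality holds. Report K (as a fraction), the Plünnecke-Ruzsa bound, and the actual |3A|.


|A| = 5.
Step 1: Compute A + A by enumerating all 25 pairs.
A + A = {-4, -2, -1, 0, 1, 2, 3, 4, 6, 8, 9, 10, 16}, so |A + A| = 13.
Step 2: Doubling constant K = |A + A|/|A| = 13/5 = 13/5 ≈ 2.6000.
Step 3: Plünnecke-Ruzsa gives |3A| ≤ K³·|A| = (2.6000)³ · 5 ≈ 87.8800.
Step 4: Compute 3A = A + A + A directly by enumerating all triples (a,b,c) ∈ A³; |3A| = 23.
Step 5: Check 23 ≤ 87.8800? Yes ✓.

K = 13/5, Plünnecke-Ruzsa bound K³|A| ≈ 87.8800, |3A| = 23, inequality holds.


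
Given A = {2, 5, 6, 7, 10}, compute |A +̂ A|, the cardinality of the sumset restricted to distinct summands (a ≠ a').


Restricted sumset: A +̂ A = {a + a' : a ∈ A, a' ∈ A, a ≠ a'}.
Equivalently, take A + A and drop any sum 2a that is achievable ONLY as a + a for a ∈ A (i.e. sums representable only with equal summands).
Enumerate pairs (a, a') with a < a' (symmetric, so each unordered pair gives one sum; this covers all a ≠ a'):
  2 + 5 = 7
  2 + 6 = 8
  2 + 7 = 9
  2 + 10 = 12
  5 + 6 = 11
  5 + 7 = 12
  5 + 10 = 15
  6 + 7 = 13
  6 + 10 = 16
  7 + 10 = 17
Collected distinct sums: {7, 8, 9, 11, 12, 13, 15, 16, 17}
|A +̂ A| = 9
(Reference bound: |A +̂ A| ≥ 2|A| - 3 for |A| ≥ 2, with |A| = 5 giving ≥ 7.)

|A +̂ A| = 9


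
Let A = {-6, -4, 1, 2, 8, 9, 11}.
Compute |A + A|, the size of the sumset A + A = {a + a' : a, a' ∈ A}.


A + A = {a + a' : a, a' ∈ A}; |A| = 7.
General bounds: 2|A| - 1 ≤ |A + A| ≤ |A|(|A|+1)/2, i.e. 13 ≤ |A + A| ≤ 28.
Lower bound 2|A|-1 is attained iff A is an arithmetic progression.
Enumerate sums a + a' for a ≤ a' (symmetric, so this suffices):
a = -6: -6+-6=-12, -6+-4=-10, -6+1=-5, -6+2=-4, -6+8=2, -6+9=3, -6+11=5
a = -4: -4+-4=-8, -4+1=-3, -4+2=-2, -4+8=4, -4+9=5, -4+11=7
a = 1: 1+1=2, 1+2=3, 1+8=9, 1+9=10, 1+11=12
a = 2: 2+2=4, 2+8=10, 2+9=11, 2+11=13
a = 8: 8+8=16, 8+9=17, 8+11=19
a = 9: 9+9=18, 9+11=20
a = 11: 11+11=22
Distinct sums: {-12, -10, -8, -5, -4, -3, -2, 2, 3, 4, 5, 7, 9, 10, 11, 12, 13, 16, 17, 18, 19, 20, 22}
|A + A| = 23

|A + A| = 23


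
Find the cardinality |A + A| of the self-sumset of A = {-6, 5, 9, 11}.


A + A = {a + a' : a, a' ∈ A}; |A| = 4.
General bounds: 2|A| - 1 ≤ |A + A| ≤ |A|(|A|+1)/2, i.e. 7 ≤ |A + A| ≤ 10.
Lower bound 2|A|-1 is attained iff A is an arithmetic progression.
Enumerate sums a + a' for a ≤ a' (symmetric, so this suffices):
a = -6: -6+-6=-12, -6+5=-1, -6+9=3, -6+11=5
a = 5: 5+5=10, 5+9=14, 5+11=16
a = 9: 9+9=18, 9+11=20
a = 11: 11+11=22
Distinct sums: {-12, -1, 3, 5, 10, 14, 16, 18, 20, 22}
|A + A| = 10

|A + A| = 10


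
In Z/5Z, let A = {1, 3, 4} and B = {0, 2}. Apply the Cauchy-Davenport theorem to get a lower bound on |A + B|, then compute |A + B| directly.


Cauchy-Davenport: |A + B| ≥ min(p, |A| + |B| - 1) for A, B nonempty in Z/pZ.
|A| = 3, |B| = 2, p = 5.
CD lower bound = min(5, 3 + 2 - 1) = min(5, 4) = 4.
Compute A + B mod 5 directly:
a = 1: 1+0=1, 1+2=3
a = 3: 3+0=3, 3+2=0
a = 4: 4+0=4, 4+2=1
A + B = {0, 1, 3, 4}, so |A + B| = 4.
Verify: 4 ≥ 4? Yes ✓.

CD lower bound = 4, actual |A + B| = 4.


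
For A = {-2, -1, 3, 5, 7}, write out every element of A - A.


A - A = {a - a' : a, a' ∈ A}.
Compute a - a' for each ordered pair (a, a'):
a = -2: -2--2=0, -2--1=-1, -2-3=-5, -2-5=-7, -2-7=-9
a = -1: -1--2=1, -1--1=0, -1-3=-4, -1-5=-6, -1-7=-8
a = 3: 3--2=5, 3--1=4, 3-3=0, 3-5=-2, 3-7=-4
a = 5: 5--2=7, 5--1=6, 5-3=2, 5-5=0, 5-7=-2
a = 7: 7--2=9, 7--1=8, 7-3=4, 7-5=2, 7-7=0
Collecting distinct values (and noting 0 appears from a-a):
A - A = {-9, -8, -7, -6, -5, -4, -2, -1, 0, 1, 2, 4, 5, 6, 7, 8, 9}
|A - A| = 17

A - A = {-9, -8, -7, -6, -5, -4, -2, -1, 0, 1, 2, 4, 5, 6, 7, 8, 9}


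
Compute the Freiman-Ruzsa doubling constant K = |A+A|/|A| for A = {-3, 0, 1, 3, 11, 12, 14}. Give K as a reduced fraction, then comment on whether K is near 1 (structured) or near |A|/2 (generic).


|A| = 7.
Compute A + A by enumerating all 49 pairs.
A + A = {-6, -3, -2, 0, 1, 2, 3, 4, 6, 8, 9, 11, 12, 13, 14, 15, 17, 22, 23, 24, 25, 26, 28}, so |A + A| = 23.
K = |A + A| / |A| = 23/7 (already in lowest terms) ≈ 3.2857.
Reference: AP of size 7 gives K = 13/7 ≈ 1.8571; a fully generic set of size 7 gives K ≈ 4.0000.

|A| = 7, |A + A| = 23, K = 23/7.


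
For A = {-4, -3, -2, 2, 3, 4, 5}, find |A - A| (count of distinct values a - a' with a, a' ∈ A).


A - A = {a - a' : a, a' ∈ A}; |A| = 7.
Bounds: 2|A|-1 ≤ |A - A| ≤ |A|² - |A| + 1, i.e. 13 ≤ |A - A| ≤ 43.
Note: 0 ∈ A - A always (from a - a). The set is symmetric: if d ∈ A - A then -d ∈ A - A.
Enumerate nonzero differences d = a - a' with a > a' (then include -d):
Positive differences: {1, 2, 3, 4, 5, 6, 7, 8, 9}
Full difference set: {0} ∪ (positive diffs) ∪ (negative diffs).
|A - A| = 1 + 2·9 = 19 (matches direct enumeration: 19).

|A - A| = 19


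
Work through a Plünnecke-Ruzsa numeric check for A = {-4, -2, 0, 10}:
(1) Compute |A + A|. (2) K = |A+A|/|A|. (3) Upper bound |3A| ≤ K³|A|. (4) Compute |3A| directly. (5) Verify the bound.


|A| = 4.
Step 1: Compute A + A by enumerating all 16 pairs.
A + A = {-8, -6, -4, -2, 0, 6, 8, 10, 20}, so |A + A| = 9.
Step 2: Doubling constant K = |A + A|/|A| = 9/4 = 9/4 ≈ 2.2500.
Step 3: Plünnecke-Ruzsa gives |3A| ≤ K³·|A| = (2.2500)³ · 4 ≈ 45.5625.
Step 4: Compute 3A = A + A + A directly by enumerating all triples (a,b,c) ∈ A³; |3A| = 16.
Step 5: Check 16 ≤ 45.5625? Yes ✓.

K = 9/4, Plünnecke-Ruzsa bound K³|A| ≈ 45.5625, |3A| = 16, inequality holds.


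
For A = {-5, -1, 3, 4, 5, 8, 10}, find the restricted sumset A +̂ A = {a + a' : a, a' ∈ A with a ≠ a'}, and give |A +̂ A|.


Restricted sumset: A +̂ A = {a + a' : a ∈ A, a' ∈ A, a ≠ a'}.
Equivalently, take A + A and drop any sum 2a that is achievable ONLY as a + a for a ∈ A (i.e. sums representable only with equal summands).
Enumerate pairs (a, a') with a < a' (symmetric, so each unordered pair gives one sum; this covers all a ≠ a'):
  -5 + -1 = -6
  -5 + 3 = -2
  -5 + 4 = -1
  -5 + 5 = 0
  -5 + 8 = 3
  -5 + 10 = 5
  -1 + 3 = 2
  -1 + 4 = 3
  -1 + 5 = 4
  -1 + 8 = 7
  -1 + 10 = 9
  3 + 4 = 7
  3 + 5 = 8
  3 + 8 = 11
  3 + 10 = 13
  4 + 5 = 9
  4 + 8 = 12
  4 + 10 = 14
  5 + 8 = 13
  5 + 10 = 15
  8 + 10 = 18
Collected distinct sums: {-6, -2, -1, 0, 2, 3, 4, 5, 7, 8, 9, 11, 12, 13, 14, 15, 18}
|A +̂ A| = 17
(Reference bound: |A +̂ A| ≥ 2|A| - 3 for |A| ≥ 2, with |A| = 7 giving ≥ 11.)

|A +̂ A| = 17


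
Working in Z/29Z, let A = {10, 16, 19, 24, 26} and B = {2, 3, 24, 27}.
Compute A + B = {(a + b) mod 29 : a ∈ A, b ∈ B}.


Work in Z/29Z: reduce every sum a + b modulo 29.
Enumerate all 20 pairs:
a = 10: 10+2=12, 10+3=13, 10+24=5, 10+27=8
a = 16: 16+2=18, 16+3=19, 16+24=11, 16+27=14
a = 19: 19+2=21, 19+3=22, 19+24=14, 19+27=17
a = 24: 24+2=26, 24+3=27, 24+24=19, 24+27=22
a = 26: 26+2=28, 26+3=0, 26+24=21, 26+27=24
Distinct residues collected: {0, 5, 8, 11, 12, 13, 14, 17, 18, 19, 21, 22, 24, 26, 27, 28}
|A + B| = 16 (out of 29 total residues).

A + B = {0, 5, 8, 11, 12, 13, 14, 17, 18, 19, 21, 22, 24, 26, 27, 28}


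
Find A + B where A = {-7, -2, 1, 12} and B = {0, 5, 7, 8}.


A + B = {a + b : a ∈ A, b ∈ B}.
Enumerate all |A|·|B| = 4·4 = 16 pairs (a, b) and collect distinct sums.
a = -7: -7+0=-7, -7+5=-2, -7+7=0, -7+8=1
a = -2: -2+0=-2, -2+5=3, -2+7=5, -2+8=6
a = 1: 1+0=1, 1+5=6, 1+7=8, 1+8=9
a = 12: 12+0=12, 12+5=17, 12+7=19, 12+8=20
Collecting distinct sums: A + B = {-7, -2, 0, 1, 3, 5, 6, 8, 9, 12, 17, 19, 20}
|A + B| = 13

A + B = {-7, -2, 0, 1, 3, 5, 6, 8, 9, 12, 17, 19, 20}


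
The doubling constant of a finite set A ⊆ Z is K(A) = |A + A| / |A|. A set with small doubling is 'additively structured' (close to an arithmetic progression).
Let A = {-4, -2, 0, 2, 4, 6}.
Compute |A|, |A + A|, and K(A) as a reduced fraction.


|A| = 6.
Compute A + A by enumerating all 36 pairs.
A + A = {-8, -6, -4, -2, 0, 2, 4, 6, 8, 10, 12}, so |A + A| = 11.
K = |A + A| / |A| = 11/6 (already in lowest terms) ≈ 1.8333.
Reference: AP of size 6 gives K = 11/6 ≈ 1.8333; a fully generic set of size 6 gives K ≈ 3.5000.

|A| = 6, |A + A| = 11, K = 11/6.


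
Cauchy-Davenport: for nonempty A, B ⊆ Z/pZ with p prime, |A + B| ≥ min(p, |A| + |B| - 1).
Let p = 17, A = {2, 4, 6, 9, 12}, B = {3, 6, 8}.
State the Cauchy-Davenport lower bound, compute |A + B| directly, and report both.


Cauchy-Davenport: |A + B| ≥ min(p, |A| + |B| - 1) for A, B nonempty in Z/pZ.
|A| = 5, |B| = 3, p = 17.
CD lower bound = min(17, 5 + 3 - 1) = min(17, 7) = 7.
Compute A + B mod 17 directly:
a = 2: 2+3=5, 2+6=8, 2+8=10
a = 4: 4+3=7, 4+6=10, 4+8=12
a = 6: 6+3=9, 6+6=12, 6+8=14
a = 9: 9+3=12, 9+6=15, 9+8=0
a = 12: 12+3=15, 12+6=1, 12+8=3
A + B = {0, 1, 3, 5, 7, 8, 9, 10, 12, 14, 15}, so |A + B| = 11.
Verify: 11 ≥ 7? Yes ✓.

CD lower bound = 7, actual |A + B| = 11.


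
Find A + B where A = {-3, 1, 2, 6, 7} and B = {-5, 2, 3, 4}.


A + B = {a + b : a ∈ A, b ∈ B}.
Enumerate all |A|·|B| = 5·4 = 20 pairs (a, b) and collect distinct sums.
a = -3: -3+-5=-8, -3+2=-1, -3+3=0, -3+4=1
a = 1: 1+-5=-4, 1+2=3, 1+3=4, 1+4=5
a = 2: 2+-5=-3, 2+2=4, 2+3=5, 2+4=6
a = 6: 6+-5=1, 6+2=8, 6+3=9, 6+4=10
a = 7: 7+-5=2, 7+2=9, 7+3=10, 7+4=11
Collecting distinct sums: A + B = {-8, -4, -3, -1, 0, 1, 2, 3, 4, 5, 6, 8, 9, 10, 11}
|A + B| = 15

A + B = {-8, -4, -3, -1, 0, 1, 2, 3, 4, 5, 6, 8, 9, 10, 11}


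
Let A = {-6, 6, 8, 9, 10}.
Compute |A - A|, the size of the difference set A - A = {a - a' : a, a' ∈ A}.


A - A = {a - a' : a, a' ∈ A}; |A| = 5.
Bounds: 2|A|-1 ≤ |A - A| ≤ |A|² - |A| + 1, i.e. 9 ≤ |A - A| ≤ 21.
Note: 0 ∈ A - A always (from a - a). The set is symmetric: if d ∈ A - A then -d ∈ A - A.
Enumerate nonzero differences d = a - a' with a > a' (then include -d):
Positive differences: {1, 2, 3, 4, 12, 14, 15, 16}
Full difference set: {0} ∪ (positive diffs) ∪ (negative diffs).
|A - A| = 1 + 2·8 = 17 (matches direct enumeration: 17).

|A - A| = 17


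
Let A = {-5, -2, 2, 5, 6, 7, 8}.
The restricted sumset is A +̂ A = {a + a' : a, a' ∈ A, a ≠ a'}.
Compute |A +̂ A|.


Restricted sumset: A +̂ A = {a + a' : a ∈ A, a' ∈ A, a ≠ a'}.
Equivalently, take A + A and drop any sum 2a that is achievable ONLY as a + a for a ∈ A (i.e. sums representable only with equal summands).
Enumerate pairs (a, a') with a < a' (symmetric, so each unordered pair gives one sum; this covers all a ≠ a'):
  -5 + -2 = -7
  -5 + 2 = -3
  -5 + 5 = 0
  -5 + 6 = 1
  -5 + 7 = 2
  -5 + 8 = 3
  -2 + 2 = 0
  -2 + 5 = 3
  -2 + 6 = 4
  -2 + 7 = 5
  -2 + 8 = 6
  2 + 5 = 7
  2 + 6 = 8
  2 + 7 = 9
  2 + 8 = 10
  5 + 6 = 11
  5 + 7 = 12
  5 + 8 = 13
  6 + 7 = 13
  6 + 8 = 14
  7 + 8 = 15
Collected distinct sums: {-7, -3, 0, 1, 2, 3, 4, 5, 6, 7, 8, 9, 10, 11, 12, 13, 14, 15}
|A +̂ A| = 18
(Reference bound: |A +̂ A| ≥ 2|A| - 3 for |A| ≥ 2, with |A| = 7 giving ≥ 11.)

|A +̂ A| = 18


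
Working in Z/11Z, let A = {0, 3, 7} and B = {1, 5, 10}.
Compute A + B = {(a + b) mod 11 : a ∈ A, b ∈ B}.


Work in Z/11Z: reduce every sum a + b modulo 11.
Enumerate all 9 pairs:
a = 0: 0+1=1, 0+5=5, 0+10=10
a = 3: 3+1=4, 3+5=8, 3+10=2
a = 7: 7+1=8, 7+5=1, 7+10=6
Distinct residues collected: {1, 2, 4, 5, 6, 8, 10}
|A + B| = 7 (out of 11 total residues).

A + B = {1, 2, 4, 5, 6, 8, 10}


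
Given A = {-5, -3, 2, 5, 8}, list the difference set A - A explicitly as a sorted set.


A - A = {a - a' : a, a' ∈ A}.
Compute a - a' for each ordered pair (a, a'):
a = -5: -5--5=0, -5--3=-2, -5-2=-7, -5-5=-10, -5-8=-13
a = -3: -3--5=2, -3--3=0, -3-2=-5, -3-5=-8, -3-8=-11
a = 2: 2--5=7, 2--3=5, 2-2=0, 2-5=-3, 2-8=-6
a = 5: 5--5=10, 5--3=8, 5-2=3, 5-5=0, 5-8=-3
a = 8: 8--5=13, 8--3=11, 8-2=6, 8-5=3, 8-8=0
Collecting distinct values (and noting 0 appears from a-a):
A - A = {-13, -11, -10, -8, -7, -6, -5, -3, -2, 0, 2, 3, 5, 6, 7, 8, 10, 11, 13}
|A - A| = 19

A - A = {-13, -11, -10, -8, -7, -6, -5, -3, -2, 0, 2, 3, 5, 6, 7, 8, 10, 11, 13}


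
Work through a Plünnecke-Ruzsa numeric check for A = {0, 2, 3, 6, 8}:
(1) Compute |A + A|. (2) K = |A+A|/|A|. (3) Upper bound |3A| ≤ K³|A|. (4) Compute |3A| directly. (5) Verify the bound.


|A| = 5.
Step 1: Compute A + A by enumerating all 25 pairs.
A + A = {0, 2, 3, 4, 5, 6, 8, 9, 10, 11, 12, 14, 16}, so |A + A| = 13.
Step 2: Doubling constant K = |A + A|/|A| = 13/5 = 13/5 ≈ 2.6000.
Step 3: Plünnecke-Ruzsa gives |3A| ≤ K³·|A| = (2.6000)³ · 5 ≈ 87.8800.
Step 4: Compute 3A = A + A + A directly by enumerating all triples (a,b,c) ∈ A³; |3A| = 22.
Step 5: Check 22 ≤ 87.8800? Yes ✓.

K = 13/5, Plünnecke-Ruzsa bound K³|A| ≈ 87.8800, |3A| = 22, inequality holds.


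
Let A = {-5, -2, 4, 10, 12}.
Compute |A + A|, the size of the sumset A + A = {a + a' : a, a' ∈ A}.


A + A = {a + a' : a, a' ∈ A}; |A| = 5.
General bounds: 2|A| - 1 ≤ |A + A| ≤ |A|(|A|+1)/2, i.e. 9 ≤ |A + A| ≤ 15.
Lower bound 2|A|-1 is attained iff A is an arithmetic progression.
Enumerate sums a + a' for a ≤ a' (symmetric, so this suffices):
a = -5: -5+-5=-10, -5+-2=-7, -5+4=-1, -5+10=5, -5+12=7
a = -2: -2+-2=-4, -2+4=2, -2+10=8, -2+12=10
a = 4: 4+4=8, 4+10=14, 4+12=16
a = 10: 10+10=20, 10+12=22
a = 12: 12+12=24
Distinct sums: {-10, -7, -4, -1, 2, 5, 7, 8, 10, 14, 16, 20, 22, 24}
|A + A| = 14

|A + A| = 14


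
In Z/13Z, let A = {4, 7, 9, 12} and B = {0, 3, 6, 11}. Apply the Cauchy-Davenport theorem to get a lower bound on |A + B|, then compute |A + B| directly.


Cauchy-Davenport: |A + B| ≥ min(p, |A| + |B| - 1) for A, B nonempty in Z/pZ.
|A| = 4, |B| = 4, p = 13.
CD lower bound = min(13, 4 + 4 - 1) = min(13, 7) = 7.
Compute A + B mod 13 directly:
a = 4: 4+0=4, 4+3=7, 4+6=10, 4+11=2
a = 7: 7+0=7, 7+3=10, 7+6=0, 7+11=5
a = 9: 9+0=9, 9+3=12, 9+6=2, 9+11=7
a = 12: 12+0=12, 12+3=2, 12+6=5, 12+11=10
A + B = {0, 2, 4, 5, 7, 9, 10, 12}, so |A + B| = 8.
Verify: 8 ≥ 7? Yes ✓.

CD lower bound = 7, actual |A + B| = 8.


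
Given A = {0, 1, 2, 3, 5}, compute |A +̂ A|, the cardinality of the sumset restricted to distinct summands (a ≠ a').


Restricted sumset: A +̂ A = {a + a' : a ∈ A, a' ∈ A, a ≠ a'}.
Equivalently, take A + A and drop any sum 2a that is achievable ONLY as a + a for a ∈ A (i.e. sums representable only with equal summands).
Enumerate pairs (a, a') with a < a' (symmetric, so each unordered pair gives one sum; this covers all a ≠ a'):
  0 + 1 = 1
  0 + 2 = 2
  0 + 3 = 3
  0 + 5 = 5
  1 + 2 = 3
  1 + 3 = 4
  1 + 5 = 6
  2 + 3 = 5
  2 + 5 = 7
  3 + 5 = 8
Collected distinct sums: {1, 2, 3, 4, 5, 6, 7, 8}
|A +̂ A| = 8
(Reference bound: |A +̂ A| ≥ 2|A| - 3 for |A| ≥ 2, with |A| = 5 giving ≥ 7.)

|A +̂ A| = 8


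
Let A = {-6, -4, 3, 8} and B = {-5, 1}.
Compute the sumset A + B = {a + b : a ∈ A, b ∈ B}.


A + B = {a + b : a ∈ A, b ∈ B}.
Enumerate all |A|·|B| = 4·2 = 8 pairs (a, b) and collect distinct sums.
a = -6: -6+-5=-11, -6+1=-5
a = -4: -4+-5=-9, -4+1=-3
a = 3: 3+-5=-2, 3+1=4
a = 8: 8+-5=3, 8+1=9
Collecting distinct sums: A + B = {-11, -9, -5, -3, -2, 3, 4, 9}
|A + B| = 8

A + B = {-11, -9, -5, -3, -2, 3, 4, 9}


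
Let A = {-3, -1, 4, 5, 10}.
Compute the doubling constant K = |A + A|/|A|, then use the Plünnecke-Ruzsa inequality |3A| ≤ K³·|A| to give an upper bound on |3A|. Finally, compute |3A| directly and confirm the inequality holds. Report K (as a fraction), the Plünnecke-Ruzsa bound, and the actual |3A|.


|A| = 5.
Step 1: Compute A + A by enumerating all 25 pairs.
A + A = {-6, -4, -2, 1, 2, 3, 4, 7, 8, 9, 10, 14, 15, 20}, so |A + A| = 14.
Step 2: Doubling constant K = |A + A|/|A| = 14/5 = 14/5 ≈ 2.8000.
Step 3: Plünnecke-Ruzsa gives |3A| ≤ K³·|A| = (2.8000)³ · 5 ≈ 109.7600.
Step 4: Compute 3A = A + A + A directly by enumerating all triples (a,b,c) ∈ A³; |3A| = 28.
Step 5: Check 28 ≤ 109.7600? Yes ✓.

K = 14/5, Plünnecke-Ruzsa bound K³|A| ≈ 109.7600, |3A| = 28, inequality holds.


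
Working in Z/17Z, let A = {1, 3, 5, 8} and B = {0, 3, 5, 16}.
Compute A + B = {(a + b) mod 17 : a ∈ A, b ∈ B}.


Work in Z/17Z: reduce every sum a + b modulo 17.
Enumerate all 16 pairs:
a = 1: 1+0=1, 1+3=4, 1+5=6, 1+16=0
a = 3: 3+0=3, 3+3=6, 3+5=8, 3+16=2
a = 5: 5+0=5, 5+3=8, 5+5=10, 5+16=4
a = 8: 8+0=8, 8+3=11, 8+5=13, 8+16=7
Distinct residues collected: {0, 1, 2, 3, 4, 5, 6, 7, 8, 10, 11, 13}
|A + B| = 12 (out of 17 total residues).

A + B = {0, 1, 2, 3, 4, 5, 6, 7, 8, 10, 11, 13}


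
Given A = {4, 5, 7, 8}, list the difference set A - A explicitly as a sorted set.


A - A = {a - a' : a, a' ∈ A}.
Compute a - a' for each ordered pair (a, a'):
a = 4: 4-4=0, 4-5=-1, 4-7=-3, 4-8=-4
a = 5: 5-4=1, 5-5=0, 5-7=-2, 5-8=-3
a = 7: 7-4=3, 7-5=2, 7-7=0, 7-8=-1
a = 8: 8-4=4, 8-5=3, 8-7=1, 8-8=0
Collecting distinct values (and noting 0 appears from a-a):
A - A = {-4, -3, -2, -1, 0, 1, 2, 3, 4}
|A - A| = 9

A - A = {-4, -3, -2, -1, 0, 1, 2, 3, 4}


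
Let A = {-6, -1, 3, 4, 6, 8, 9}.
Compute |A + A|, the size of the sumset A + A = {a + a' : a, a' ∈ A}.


A + A = {a + a' : a, a' ∈ A}; |A| = 7.
General bounds: 2|A| - 1 ≤ |A + A| ≤ |A|(|A|+1)/2, i.e. 13 ≤ |A + A| ≤ 28.
Lower bound 2|A|-1 is attained iff A is an arithmetic progression.
Enumerate sums a + a' for a ≤ a' (symmetric, so this suffices):
a = -6: -6+-6=-12, -6+-1=-7, -6+3=-3, -6+4=-2, -6+6=0, -6+8=2, -6+9=3
a = -1: -1+-1=-2, -1+3=2, -1+4=3, -1+6=5, -1+8=7, -1+9=8
a = 3: 3+3=6, 3+4=7, 3+6=9, 3+8=11, 3+9=12
a = 4: 4+4=8, 4+6=10, 4+8=12, 4+9=13
a = 6: 6+6=12, 6+8=14, 6+9=15
a = 8: 8+8=16, 8+9=17
a = 9: 9+9=18
Distinct sums: {-12, -7, -3, -2, 0, 2, 3, 5, 6, 7, 8, 9, 10, 11, 12, 13, 14, 15, 16, 17, 18}
|A + A| = 21

|A + A| = 21


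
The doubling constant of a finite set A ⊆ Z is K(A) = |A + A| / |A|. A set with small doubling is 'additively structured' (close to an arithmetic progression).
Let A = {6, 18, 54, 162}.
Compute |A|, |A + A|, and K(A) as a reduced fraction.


|A| = 4.
Compute A + A by enumerating all 16 pairs.
A + A = {12, 24, 36, 60, 72, 108, 168, 180, 216, 324}, so |A + A| = 10.
K = |A + A| / |A| = 10/4 = 5/2 ≈ 2.5000.
Reference: AP of size 4 gives K = 7/4 ≈ 1.7500; a fully generic set of size 4 gives K ≈ 2.5000.

|A| = 4, |A + A| = 10, K = 10/4 = 5/2.


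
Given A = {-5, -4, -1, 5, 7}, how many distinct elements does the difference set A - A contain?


A - A = {a - a' : a, a' ∈ A}; |A| = 5.
Bounds: 2|A|-1 ≤ |A - A| ≤ |A|² - |A| + 1, i.e. 9 ≤ |A - A| ≤ 21.
Note: 0 ∈ A - A always (from a - a). The set is symmetric: if d ∈ A - A then -d ∈ A - A.
Enumerate nonzero differences d = a - a' with a > a' (then include -d):
Positive differences: {1, 2, 3, 4, 6, 8, 9, 10, 11, 12}
Full difference set: {0} ∪ (positive diffs) ∪ (negative diffs).
|A - A| = 1 + 2·10 = 21 (matches direct enumeration: 21).

|A - A| = 21


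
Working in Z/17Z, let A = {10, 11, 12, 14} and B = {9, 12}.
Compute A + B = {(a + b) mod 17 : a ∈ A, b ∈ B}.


Work in Z/17Z: reduce every sum a + b modulo 17.
Enumerate all 8 pairs:
a = 10: 10+9=2, 10+12=5
a = 11: 11+9=3, 11+12=6
a = 12: 12+9=4, 12+12=7
a = 14: 14+9=6, 14+12=9
Distinct residues collected: {2, 3, 4, 5, 6, 7, 9}
|A + B| = 7 (out of 17 total residues).

A + B = {2, 3, 4, 5, 6, 7, 9}


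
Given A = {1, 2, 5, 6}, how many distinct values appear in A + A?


A + A = {a + a' : a, a' ∈ A}; |A| = 4.
General bounds: 2|A| - 1 ≤ |A + A| ≤ |A|(|A|+1)/2, i.e. 7 ≤ |A + A| ≤ 10.
Lower bound 2|A|-1 is attained iff A is an arithmetic progression.
Enumerate sums a + a' for a ≤ a' (symmetric, so this suffices):
a = 1: 1+1=2, 1+2=3, 1+5=6, 1+6=7
a = 2: 2+2=4, 2+5=7, 2+6=8
a = 5: 5+5=10, 5+6=11
a = 6: 6+6=12
Distinct sums: {2, 3, 4, 6, 7, 8, 10, 11, 12}
|A + A| = 9

|A + A| = 9


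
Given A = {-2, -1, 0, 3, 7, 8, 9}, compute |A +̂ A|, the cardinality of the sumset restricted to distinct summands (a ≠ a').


Restricted sumset: A +̂ A = {a + a' : a ∈ A, a' ∈ A, a ≠ a'}.
Equivalently, take A + A and drop any sum 2a that is achievable ONLY as a + a for a ∈ A (i.e. sums representable only with equal summands).
Enumerate pairs (a, a') with a < a' (symmetric, so each unordered pair gives one sum; this covers all a ≠ a'):
  -2 + -1 = -3
  -2 + 0 = -2
  -2 + 3 = 1
  -2 + 7 = 5
  -2 + 8 = 6
  -2 + 9 = 7
  -1 + 0 = -1
  -1 + 3 = 2
  -1 + 7 = 6
  -1 + 8 = 7
  -1 + 9 = 8
  0 + 3 = 3
  0 + 7 = 7
  0 + 8 = 8
  0 + 9 = 9
  3 + 7 = 10
  3 + 8 = 11
  3 + 9 = 12
  7 + 8 = 15
  7 + 9 = 16
  8 + 9 = 17
Collected distinct sums: {-3, -2, -1, 1, 2, 3, 5, 6, 7, 8, 9, 10, 11, 12, 15, 16, 17}
|A +̂ A| = 17
(Reference bound: |A +̂ A| ≥ 2|A| - 3 for |A| ≥ 2, with |A| = 7 giving ≥ 11.)

|A +̂ A| = 17


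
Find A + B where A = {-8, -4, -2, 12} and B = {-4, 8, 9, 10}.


A + B = {a + b : a ∈ A, b ∈ B}.
Enumerate all |A|·|B| = 4·4 = 16 pairs (a, b) and collect distinct sums.
a = -8: -8+-4=-12, -8+8=0, -8+9=1, -8+10=2
a = -4: -4+-4=-8, -4+8=4, -4+9=5, -4+10=6
a = -2: -2+-4=-6, -2+8=6, -2+9=7, -2+10=8
a = 12: 12+-4=8, 12+8=20, 12+9=21, 12+10=22
Collecting distinct sums: A + B = {-12, -8, -6, 0, 1, 2, 4, 5, 6, 7, 8, 20, 21, 22}
|A + B| = 14

A + B = {-12, -8, -6, 0, 1, 2, 4, 5, 6, 7, 8, 20, 21, 22}


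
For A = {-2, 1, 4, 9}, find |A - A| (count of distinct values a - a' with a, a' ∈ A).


A - A = {a - a' : a, a' ∈ A}; |A| = 4.
Bounds: 2|A|-1 ≤ |A - A| ≤ |A|² - |A| + 1, i.e. 7 ≤ |A - A| ≤ 13.
Note: 0 ∈ A - A always (from a - a). The set is symmetric: if d ∈ A - A then -d ∈ A - A.
Enumerate nonzero differences d = a - a' with a > a' (then include -d):
Positive differences: {3, 5, 6, 8, 11}
Full difference set: {0} ∪ (positive diffs) ∪ (negative diffs).
|A - A| = 1 + 2·5 = 11 (matches direct enumeration: 11).

|A - A| = 11


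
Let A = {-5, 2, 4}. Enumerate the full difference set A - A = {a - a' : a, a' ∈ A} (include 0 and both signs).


A - A = {a - a' : a, a' ∈ A}.
Compute a - a' for each ordered pair (a, a'):
a = -5: -5--5=0, -5-2=-7, -5-4=-9
a = 2: 2--5=7, 2-2=0, 2-4=-2
a = 4: 4--5=9, 4-2=2, 4-4=0
Collecting distinct values (and noting 0 appears from a-a):
A - A = {-9, -7, -2, 0, 2, 7, 9}
|A - A| = 7

A - A = {-9, -7, -2, 0, 2, 7, 9}


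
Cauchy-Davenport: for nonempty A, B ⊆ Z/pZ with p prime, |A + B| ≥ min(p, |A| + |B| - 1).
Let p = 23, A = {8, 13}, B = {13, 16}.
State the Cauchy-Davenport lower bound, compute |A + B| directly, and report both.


Cauchy-Davenport: |A + B| ≥ min(p, |A| + |B| - 1) for A, B nonempty in Z/pZ.
|A| = 2, |B| = 2, p = 23.
CD lower bound = min(23, 2 + 2 - 1) = min(23, 3) = 3.
Compute A + B mod 23 directly:
a = 8: 8+13=21, 8+16=1
a = 13: 13+13=3, 13+16=6
A + B = {1, 3, 6, 21}, so |A + B| = 4.
Verify: 4 ≥ 3? Yes ✓.

CD lower bound = 3, actual |A + B| = 4.


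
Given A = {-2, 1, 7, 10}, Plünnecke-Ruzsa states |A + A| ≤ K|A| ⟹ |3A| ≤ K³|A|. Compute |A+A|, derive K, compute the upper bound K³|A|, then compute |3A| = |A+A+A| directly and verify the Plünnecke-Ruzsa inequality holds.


|A| = 4.
Step 1: Compute A + A by enumerating all 16 pairs.
A + A = {-4, -1, 2, 5, 8, 11, 14, 17, 20}, so |A + A| = 9.
Step 2: Doubling constant K = |A + A|/|A| = 9/4 = 9/4 ≈ 2.2500.
Step 3: Plünnecke-Ruzsa gives |3A| ≤ K³·|A| = (2.2500)³ · 4 ≈ 45.5625.
Step 4: Compute 3A = A + A + A directly by enumerating all triples (a,b,c) ∈ A³; |3A| = 13.
Step 5: Check 13 ≤ 45.5625? Yes ✓.

K = 9/4, Plünnecke-Ruzsa bound K³|A| ≈ 45.5625, |3A| = 13, inequality holds.


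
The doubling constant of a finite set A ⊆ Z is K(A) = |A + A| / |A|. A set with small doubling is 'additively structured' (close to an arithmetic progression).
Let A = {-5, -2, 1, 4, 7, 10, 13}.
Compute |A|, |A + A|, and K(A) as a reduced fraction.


|A| = 7.
Compute A + A by enumerating all 49 pairs.
A + A = {-10, -7, -4, -1, 2, 5, 8, 11, 14, 17, 20, 23, 26}, so |A + A| = 13.
K = |A + A| / |A| = 13/7 (already in lowest terms) ≈ 1.8571.
Reference: AP of size 7 gives K = 13/7 ≈ 1.8571; a fully generic set of size 7 gives K ≈ 4.0000.

|A| = 7, |A + A| = 13, K = 13/7.


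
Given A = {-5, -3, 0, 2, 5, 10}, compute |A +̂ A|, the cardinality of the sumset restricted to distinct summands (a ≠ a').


Restricted sumset: A +̂ A = {a + a' : a ∈ A, a' ∈ A, a ≠ a'}.
Equivalently, take A + A and drop any sum 2a that is achievable ONLY as a + a for a ∈ A (i.e. sums representable only with equal summands).
Enumerate pairs (a, a') with a < a' (symmetric, so each unordered pair gives one sum; this covers all a ≠ a'):
  -5 + -3 = -8
  -5 + 0 = -5
  -5 + 2 = -3
  -5 + 5 = 0
  -5 + 10 = 5
  -3 + 0 = -3
  -3 + 2 = -1
  -3 + 5 = 2
  -3 + 10 = 7
  0 + 2 = 2
  0 + 5 = 5
  0 + 10 = 10
  2 + 5 = 7
  2 + 10 = 12
  5 + 10 = 15
Collected distinct sums: {-8, -5, -3, -1, 0, 2, 5, 7, 10, 12, 15}
|A +̂ A| = 11
(Reference bound: |A +̂ A| ≥ 2|A| - 3 for |A| ≥ 2, with |A| = 6 giving ≥ 9.)

|A +̂ A| = 11


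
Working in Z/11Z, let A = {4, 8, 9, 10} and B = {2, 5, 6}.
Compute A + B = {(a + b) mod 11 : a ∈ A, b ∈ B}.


Work in Z/11Z: reduce every sum a + b modulo 11.
Enumerate all 12 pairs:
a = 4: 4+2=6, 4+5=9, 4+6=10
a = 8: 8+2=10, 8+5=2, 8+6=3
a = 9: 9+2=0, 9+5=3, 9+6=4
a = 10: 10+2=1, 10+5=4, 10+6=5
Distinct residues collected: {0, 1, 2, 3, 4, 5, 6, 9, 10}
|A + B| = 9 (out of 11 total residues).

A + B = {0, 1, 2, 3, 4, 5, 6, 9, 10}


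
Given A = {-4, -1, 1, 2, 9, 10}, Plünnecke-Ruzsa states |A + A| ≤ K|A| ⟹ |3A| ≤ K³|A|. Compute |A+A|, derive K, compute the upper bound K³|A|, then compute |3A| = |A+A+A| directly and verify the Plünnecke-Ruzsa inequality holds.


|A| = 6.
Step 1: Compute A + A by enumerating all 36 pairs.
A + A = {-8, -5, -3, -2, 0, 1, 2, 3, 4, 5, 6, 8, 9, 10, 11, 12, 18, 19, 20}, so |A + A| = 19.
Step 2: Doubling constant K = |A + A|/|A| = 19/6 = 19/6 ≈ 3.1667.
Step 3: Plünnecke-Ruzsa gives |3A| ≤ K³·|A| = (3.1667)³ · 6 ≈ 190.5278.
Step 4: Compute 3A = A + A + A directly by enumerating all triples (a,b,c) ∈ A³; |3A| = 35.
Step 5: Check 35 ≤ 190.5278? Yes ✓.

K = 19/6, Plünnecke-Ruzsa bound K³|A| ≈ 190.5278, |3A| = 35, inequality holds.
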